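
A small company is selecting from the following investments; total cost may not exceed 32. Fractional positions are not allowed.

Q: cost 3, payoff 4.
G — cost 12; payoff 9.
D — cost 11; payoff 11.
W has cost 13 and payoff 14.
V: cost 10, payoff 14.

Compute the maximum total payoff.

32

Q + D + V: cost 3 + 11 + 10 = 24 ≤ 32, payoff 4 + 11 + 14 = 29.
Q + W + V: cost 3 + 13 + 10 = 26 ≤ 32, payoff 4 + 14 + 14 = 32.
Best is Q, W, and V with total payoff 32.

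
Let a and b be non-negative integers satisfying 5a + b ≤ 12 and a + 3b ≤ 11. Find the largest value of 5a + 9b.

(a,b)=(1,3) is feasible, giving 32.
(a,b)=(2,2) is feasible, giving 28.
The best lattice point is (1,3), giving 32.

32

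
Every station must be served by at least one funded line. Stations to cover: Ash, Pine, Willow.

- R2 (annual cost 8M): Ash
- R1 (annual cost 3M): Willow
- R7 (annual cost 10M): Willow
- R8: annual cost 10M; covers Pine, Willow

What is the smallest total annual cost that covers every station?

18

The greedy cost-per-new-station heuristic would pick R1, R2, and R8 for 21, but a cheaper cover exists.
Choose R2 and R8: together they cover Ash, Pine, Willow — every station.
Total annual cost: 8 + 10 = 18.
No cover costs less than 18.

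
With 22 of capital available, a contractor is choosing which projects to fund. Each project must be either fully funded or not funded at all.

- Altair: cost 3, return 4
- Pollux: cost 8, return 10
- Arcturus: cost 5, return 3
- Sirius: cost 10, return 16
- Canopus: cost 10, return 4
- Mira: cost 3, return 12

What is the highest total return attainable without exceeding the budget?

Pollux + Sirius + Mira: cost 8 + 10 + 3 = 21 ≤ 22, return 10 + 16 + 12 = 38.
Altair + Arcturus + Sirius + Mira: cost 3 + 5 + 10 + 3 = 21 ≤ 22, return 4 + 3 + 16 + 12 = 35.
Best is Pollux, Sirius, and Mira with total return 38.

38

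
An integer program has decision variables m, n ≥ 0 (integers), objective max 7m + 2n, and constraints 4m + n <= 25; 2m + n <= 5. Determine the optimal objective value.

(m,n)=(2,1) is feasible, giving 16.
(m,n)=(2,0) is feasible, giving 14.
Maximum is 16 at (m,n)=(2,1).

16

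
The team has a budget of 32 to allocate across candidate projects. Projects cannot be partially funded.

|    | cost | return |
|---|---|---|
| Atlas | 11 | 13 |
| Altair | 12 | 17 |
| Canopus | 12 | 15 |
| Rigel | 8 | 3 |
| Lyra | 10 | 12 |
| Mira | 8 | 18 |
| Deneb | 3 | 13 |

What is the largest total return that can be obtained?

Treat it as a binary knapsack problem.
Allowing fractional choices, the relaxed optimum would be about 59.2, but projects are indivisible.
Atlas + Lyra + Mira + Deneb: cost 11 + 10 + 8 + 3 = 32 ≤ 32, return 13 + 12 + 18 + 13 = 56.
Altair + Rigel + Mira + Deneb: cost 12 + 8 + 8 + 3 = 31 ≤ 32, return 17 + 3 + 18 + 13 = 51.
Altair + Canopus + Mira: cost 12 + 12 + 8 = 32 ≤ 32, return 17 + 15 + 18 = 50.
Best is Atlas, Lyra, Mira, and Deneb with total return 56.

56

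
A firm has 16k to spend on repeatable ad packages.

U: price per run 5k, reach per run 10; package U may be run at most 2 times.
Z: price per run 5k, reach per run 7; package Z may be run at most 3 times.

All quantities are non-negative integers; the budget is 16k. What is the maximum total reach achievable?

27

Take 2×U and 1×Z: price 15 ≤ 16, reach 2·10 + 1·7 = 27.
U has the best ratio (10/5) and is taken to its limit of 2; remaining capacity is filled optimally with the others.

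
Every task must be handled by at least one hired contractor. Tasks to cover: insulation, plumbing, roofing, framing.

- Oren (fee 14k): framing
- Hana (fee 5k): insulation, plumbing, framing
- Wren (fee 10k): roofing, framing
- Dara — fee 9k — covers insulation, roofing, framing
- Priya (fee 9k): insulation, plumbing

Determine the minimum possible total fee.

Choose Hana and Dara: together they cover insulation, plumbing, roofing, framing — every task.
Total fee: 5 + 9 = 14.

14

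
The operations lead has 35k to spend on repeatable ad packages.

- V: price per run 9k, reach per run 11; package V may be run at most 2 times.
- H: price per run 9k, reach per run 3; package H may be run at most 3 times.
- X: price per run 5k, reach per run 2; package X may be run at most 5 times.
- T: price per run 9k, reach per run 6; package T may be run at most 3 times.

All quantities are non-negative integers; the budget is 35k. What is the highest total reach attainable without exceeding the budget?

30

V has the best ratio (11/9); taking only V gives at most 2×11 = 22 (stopped by the supply cap of 2).
Mixing does better — 2×V, 1×X, and 1×T: price 32 ≤ 35, reach 2·11 + 1·2 + 1·6 = 30.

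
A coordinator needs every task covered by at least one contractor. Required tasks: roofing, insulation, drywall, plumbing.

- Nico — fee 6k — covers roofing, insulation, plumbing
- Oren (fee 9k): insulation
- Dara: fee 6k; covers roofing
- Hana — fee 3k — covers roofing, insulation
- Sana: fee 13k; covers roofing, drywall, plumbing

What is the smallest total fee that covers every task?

16

The greedy cost-per-new-task heuristic would pick Hana, Nico, and Sana for 22, but a cheaper cover exists.
Choose Hana and Sana: together they cover roofing, insulation, drywall, plumbing — every task.
Total fee: 3 + 13 = 16.
No cover costs less than 16.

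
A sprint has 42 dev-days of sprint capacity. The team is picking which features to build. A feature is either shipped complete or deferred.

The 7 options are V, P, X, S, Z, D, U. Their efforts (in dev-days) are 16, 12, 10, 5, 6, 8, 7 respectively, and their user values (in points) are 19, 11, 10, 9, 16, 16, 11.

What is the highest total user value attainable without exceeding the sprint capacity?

This is an integer program with binary decision variables.
P + S + Z + D + U: effort 12 + 5 + 6 + 8 + 7 = 38 ≤ 42, user value 11 + 9 + 16 + 16 + 11 = 63.
V + S + Z + D + U: effort 16 + 5 + 6 + 8 + 7 = 42 ≤ 42, user value 19 + 9 + 16 + 16 + 11 = 71.
Best is V, S, Z, D, and U with total user value 71.

71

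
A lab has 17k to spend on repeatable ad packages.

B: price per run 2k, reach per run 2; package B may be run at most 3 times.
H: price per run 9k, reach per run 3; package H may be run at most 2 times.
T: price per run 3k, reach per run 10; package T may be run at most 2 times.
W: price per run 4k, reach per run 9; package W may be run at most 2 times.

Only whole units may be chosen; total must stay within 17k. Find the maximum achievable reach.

40

T has the best ratio (10/3); taking only T gives at most 2×10 = 20 (stopped by the supply cap of 2).
Mixing does better — 1×B, 2×T, and 2×W: price 16 ≤ 17, reach 1·2 + 2·10 + 2·9 = 40.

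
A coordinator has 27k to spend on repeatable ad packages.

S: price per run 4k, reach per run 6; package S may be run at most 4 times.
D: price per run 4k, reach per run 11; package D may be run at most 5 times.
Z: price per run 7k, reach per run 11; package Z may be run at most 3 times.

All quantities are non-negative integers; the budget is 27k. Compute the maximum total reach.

66

5×D and 1×Z: price 27 ≤ 27, reach 5·11 + 1·11 = 66.
1×S, 4×D, and 1×Z: price 27 ≤ 27, reach 1·6 + 4·11 + 1·11 = 61.
Best is 66.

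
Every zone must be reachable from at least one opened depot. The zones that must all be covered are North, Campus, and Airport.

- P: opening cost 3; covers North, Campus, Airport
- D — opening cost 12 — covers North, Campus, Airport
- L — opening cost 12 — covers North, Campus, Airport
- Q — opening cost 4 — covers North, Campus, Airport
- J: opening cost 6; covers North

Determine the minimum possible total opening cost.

3

This is an integer covering problem.
P alone covers North, Campus, Airport — every zone.
Total opening cost: 3.
No cover costs less than 3.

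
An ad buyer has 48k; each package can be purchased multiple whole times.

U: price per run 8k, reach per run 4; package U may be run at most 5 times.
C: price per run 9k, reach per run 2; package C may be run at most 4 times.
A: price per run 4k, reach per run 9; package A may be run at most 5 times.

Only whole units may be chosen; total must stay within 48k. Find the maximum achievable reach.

57

2×U, 1×C, and 5×A: price 45 ≤ 48, reach 2·4 + 1·2 + 5·9 = 55.
3×U and 5×A: price 44 ≤ 48, reach 3·4 + 5·9 = 57.
Best is 57.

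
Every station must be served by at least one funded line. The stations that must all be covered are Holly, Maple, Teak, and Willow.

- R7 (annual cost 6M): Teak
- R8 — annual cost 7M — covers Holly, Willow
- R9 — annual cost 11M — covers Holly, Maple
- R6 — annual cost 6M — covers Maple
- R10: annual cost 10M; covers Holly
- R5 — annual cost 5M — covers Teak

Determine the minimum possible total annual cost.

18

Choose R8, R6, and R5: together they cover Holly, Maple, Teak, Willow — every station.
Total annual cost: 7 + 6 + 5 = 18.
No cover costs less than 18.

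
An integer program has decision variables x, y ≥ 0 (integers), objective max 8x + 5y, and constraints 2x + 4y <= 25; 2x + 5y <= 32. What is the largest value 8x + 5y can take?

96

(x,y)=(12,0): 2·12+4·0=24≤25, 2·12+5·0=24≤32, objective 96.
(x,y)=(11,0): 2·11+4·0=22≤25, 2·11+5·0=22≤32, objective 88.
No feasible integer point exceeds 96.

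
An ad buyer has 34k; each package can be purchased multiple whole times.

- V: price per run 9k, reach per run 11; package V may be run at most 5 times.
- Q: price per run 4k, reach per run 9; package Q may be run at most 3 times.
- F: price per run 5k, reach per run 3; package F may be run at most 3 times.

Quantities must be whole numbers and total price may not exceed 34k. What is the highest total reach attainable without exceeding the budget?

49

Take 2×V and 3×Q: price 30 ≤ 34, reach 2·11 + 3·9 = 49.
Q has the best ratio (9/4) and is taken to its limit of 3; remaining capacity is filled optimally with the others.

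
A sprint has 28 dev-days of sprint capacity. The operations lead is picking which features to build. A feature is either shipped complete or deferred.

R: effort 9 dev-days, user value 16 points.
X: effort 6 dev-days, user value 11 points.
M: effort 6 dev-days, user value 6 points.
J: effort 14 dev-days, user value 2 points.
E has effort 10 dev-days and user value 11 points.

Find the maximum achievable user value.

38

Allowing fractional choices, the relaxed optimum would be about 41.0, but features are indivisible.
R + X + E: effort 9 + 6 + 10 = 25 ≤ 28, user value 16 + 11 + 11 = 38.
R + X + M: effort 9 + 6 + 6 = 21 ≤ 28, user value 16 + 11 + 6 = 33.
Best is R, X, and E with total user value 38.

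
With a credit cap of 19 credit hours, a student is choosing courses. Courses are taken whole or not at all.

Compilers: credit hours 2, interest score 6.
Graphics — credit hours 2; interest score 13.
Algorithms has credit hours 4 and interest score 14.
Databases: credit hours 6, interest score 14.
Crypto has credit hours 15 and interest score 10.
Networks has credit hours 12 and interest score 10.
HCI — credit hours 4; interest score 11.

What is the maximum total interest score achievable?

Compilers + Graphics + Algorithms + Databases: credit hours 2 + 2 + 4 + 6 = 14 ≤ 19, interest score 6 + 13 + 14 + 14 = 47.
Compilers + Graphics + Algorithms + Databases + HCI: credit hours 2 + 2 + 4 + 6 + 4 = 18 ≤ 19, interest score 6 + 13 + 14 + 14 + 11 = 58.
Graphics + Algorithms + Databases + HCI: credit hours 2 + 4 + 6 + 4 = 16 ≤ 19, interest score 13 + 14 + 14 + 11 = 52.
Best is Compilers, Graphics, Algorithms, Databases, and HCI with total interest score 58.

58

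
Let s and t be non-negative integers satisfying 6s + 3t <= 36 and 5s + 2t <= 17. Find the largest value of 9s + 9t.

Relaxing integrality, the LP optimum is 76.50 at (s,t) = (0, 8.5), which is not an integer point.
(s,t)=(0,8): 6·0+3·8=24≤36, 5·0+2·8=16≤17, objective 72.
(s,t)=(0,7): 6·0+3·7=21≤36, 5·0+2·7=14≤17, objective 63.
No feasible integer point exceeds 72.

72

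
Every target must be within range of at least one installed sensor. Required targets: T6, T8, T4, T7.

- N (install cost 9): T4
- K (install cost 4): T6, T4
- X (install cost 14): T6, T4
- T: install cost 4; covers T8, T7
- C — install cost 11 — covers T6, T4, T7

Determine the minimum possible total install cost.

Choose K and T: together they cover T6, T8, T4, T7 — every target.
Total install cost: 4 + 4 = 8.
No cover costs less than 8.

8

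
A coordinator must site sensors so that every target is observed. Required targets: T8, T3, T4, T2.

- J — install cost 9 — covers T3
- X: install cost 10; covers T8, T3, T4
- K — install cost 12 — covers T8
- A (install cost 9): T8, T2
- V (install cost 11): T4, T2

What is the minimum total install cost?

Choose X and A: together they cover T8, T3, T4, T2 — every target.
Total install cost: 10 + 9 = 19.

19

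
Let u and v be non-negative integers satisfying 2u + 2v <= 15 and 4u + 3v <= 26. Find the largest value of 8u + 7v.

54

Relaxing integrality, the LP optimum is 56.00 at (u,v) = (3.5, 4), which is not an integer point.
(u,v)=(5,2): 2·5+2·2=14≤15, 4·5+3·2=26≤26, objective 54.
(u,v)=(4,3): 2·4+2·3=14≤15, 4·4+3·3=25≤26, objective 53.
(u,v)=(3,4): 2·3+2·4=14≤15, 4·3+3·4=24≤26, objective 52.
(u,v)=(2,5): 2·2+2·5=14≤15, 4·2+3·5=23≤26, objective 51.
The best lattice point is (5,2), giving 54.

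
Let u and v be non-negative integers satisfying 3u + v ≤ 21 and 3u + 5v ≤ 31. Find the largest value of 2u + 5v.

(u,v)=(0,6): 3·0+1·6=6≤21, 3·0+5·6=30≤31, objective 30.
(u,v)=(1,5): 3·1+1·5=8≤21, 3·1+5·5=28≤31, objective 27.
(u,v)=(0,5): 3·0+1·5=5≤21, 3·0+5·5=25≤31, objective 25.
The best lattice point is (0,6), giving 30.

30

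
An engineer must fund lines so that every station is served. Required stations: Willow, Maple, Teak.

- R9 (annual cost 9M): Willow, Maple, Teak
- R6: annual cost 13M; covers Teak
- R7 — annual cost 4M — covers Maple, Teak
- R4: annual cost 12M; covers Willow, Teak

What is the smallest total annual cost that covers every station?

This is a weighted set-cover instance.
The greedy cost-per-new-station heuristic would pick R7 and R9 for 13, but a cheaper cover exists.
R9 alone covers Willow, Maple, Teak — every station.
Total annual cost: 9.
No cover costs less than 9.

9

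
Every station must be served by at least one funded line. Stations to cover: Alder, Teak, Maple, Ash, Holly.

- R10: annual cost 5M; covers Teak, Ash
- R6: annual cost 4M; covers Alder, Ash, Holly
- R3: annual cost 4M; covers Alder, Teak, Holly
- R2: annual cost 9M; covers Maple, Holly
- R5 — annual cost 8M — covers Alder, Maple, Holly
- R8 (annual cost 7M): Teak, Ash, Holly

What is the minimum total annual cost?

13

This is a weighted set-cover instance.
The greedy cost-per-new-station heuristic would pick R6, R3, and R5 for 16, but a cheaper cover exists.
Choose R10 and R5: together they cover Alder, Teak, Maple, Ash, Holly — every station.
Total annual cost: 5 + 8 = 13.
No cover costs less than 13.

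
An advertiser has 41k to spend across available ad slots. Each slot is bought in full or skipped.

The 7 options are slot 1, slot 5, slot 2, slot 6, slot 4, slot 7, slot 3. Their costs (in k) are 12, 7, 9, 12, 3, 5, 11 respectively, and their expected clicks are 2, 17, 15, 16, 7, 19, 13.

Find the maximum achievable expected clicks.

Treat it as a binary knapsack problem.
Allowing fractional choices, the relaxed optimum would be about 79.9, but ad slots are indivisible.
slot 5 + slot 6 + slot 4 + slot 7 + slot 3: cost 7 + 12 + 3 + 5 + 11 = 38 ≤ 41, expected clicks 17 + 16 + 7 + 19 + 13 = 72.
slot 5 + slot 2 + slot 6 + slot 4 + slot 7: cost 7 + 9 + 12 + 3 + 5 = 36 ≤ 41, expected clicks 17 + 15 + 16 + 7 + 19 = 74.
Best is slot 5, slot 2, slot 6, slot 4, and slot 7 with total expected clicks 74.

74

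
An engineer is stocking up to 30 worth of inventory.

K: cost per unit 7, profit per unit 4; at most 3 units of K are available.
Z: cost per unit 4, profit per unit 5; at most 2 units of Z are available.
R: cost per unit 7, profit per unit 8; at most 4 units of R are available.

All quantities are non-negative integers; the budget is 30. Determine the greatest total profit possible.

Take 2×Z and 3×R: cost 29 ≤ 30, profit 2·5 + 3·8 = 34.
Z has the best ratio (5/4) and is taken to its limit of 2; remaining capacity is filled optimally with the others.

34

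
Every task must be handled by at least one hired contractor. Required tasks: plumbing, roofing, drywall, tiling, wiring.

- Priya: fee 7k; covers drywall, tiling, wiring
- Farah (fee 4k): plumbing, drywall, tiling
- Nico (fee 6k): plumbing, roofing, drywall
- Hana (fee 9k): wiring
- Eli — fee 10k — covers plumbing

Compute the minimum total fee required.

13

Choose Priya and Nico: together they cover plumbing, roofing, drywall, tiling, wiring — every task.
Total fee: 7 + 6 = 13.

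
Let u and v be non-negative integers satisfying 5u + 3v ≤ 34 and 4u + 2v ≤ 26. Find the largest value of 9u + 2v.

(u,v)=(6,1): 5·6+3·1=33≤34, 4·6+2·1=26≤26, objective 56.
(u,v)=(6,0): 5·6+3·0=30≤34, 4·6+2·0=24≤26, objective 54.
(u,v)=(5,2): 5·5+3·2=31≤34, 4·5+2·2=24≤26, objective 49.
The best lattice point is (6,1), giving 56.

56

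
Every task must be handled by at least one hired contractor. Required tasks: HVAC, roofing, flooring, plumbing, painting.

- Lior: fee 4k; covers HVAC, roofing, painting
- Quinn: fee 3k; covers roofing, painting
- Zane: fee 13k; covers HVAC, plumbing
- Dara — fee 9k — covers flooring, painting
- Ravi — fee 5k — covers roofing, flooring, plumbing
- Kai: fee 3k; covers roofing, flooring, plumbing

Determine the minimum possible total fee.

7

Choose Lior and Kai: together they cover HVAC, roofing, flooring, plumbing, painting — every task.
Total fee: 4 + 3 = 7.
No cover costs less than 7.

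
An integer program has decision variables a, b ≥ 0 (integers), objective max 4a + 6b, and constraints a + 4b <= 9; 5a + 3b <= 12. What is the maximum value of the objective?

16

Relaxing integrality, the LP optimum is 16.59 at (a,b) = (1.24, 1.94), which is not an integer point.
(a,b)=(1,2): 1·1+4·2=9≤9, 5·1+3·2=11≤12, objective 16.
(a,b)=(0,2): 1·0+4·2=8≤9, 5·0+3·2=6≤12, objective 12.
(a,b)=(1,1): 1·1+4·1=5≤9, 5·1+3·1=8≤12, objective 10.
(a,b)=(2,0): 1·2+4·0=2≤9, 5·2+3·0=10≤12, objective 8.
The best lattice point is (1,2), giving 16.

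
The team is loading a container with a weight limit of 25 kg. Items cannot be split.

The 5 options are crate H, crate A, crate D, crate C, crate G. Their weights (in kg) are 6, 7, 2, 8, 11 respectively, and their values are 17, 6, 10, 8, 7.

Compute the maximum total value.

41

Treat it as a binary knapsack problem.
crate H + crate D + crate G: weight 6 + 2 + 11 = 19 ≤ 25, value 17 + 10 + 7 = 34.
crate H + crate D + crate C: weight 6 + 2 + 8 = 16 ≤ 25, value 17 + 10 + 8 = 35.
crate H + crate A + crate D + crate C: weight 6 + 7 + 2 + 8 = 23 ≤ 25, value 17 + 6 + 10 + 8 = 41.
Best is crate H, crate A, crate D, and crate C with total value 41.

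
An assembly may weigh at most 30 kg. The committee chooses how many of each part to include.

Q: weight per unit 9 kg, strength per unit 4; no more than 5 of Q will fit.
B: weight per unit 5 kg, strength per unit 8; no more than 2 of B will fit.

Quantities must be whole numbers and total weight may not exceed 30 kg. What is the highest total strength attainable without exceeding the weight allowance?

24

Take 2×Q and 2×B: weight 28 ≤ 30, strength 2·4 + 2·8 = 24.
B has the best ratio (8/5) and is taken to its limit of 2; remaining capacity is filled optimally with the others.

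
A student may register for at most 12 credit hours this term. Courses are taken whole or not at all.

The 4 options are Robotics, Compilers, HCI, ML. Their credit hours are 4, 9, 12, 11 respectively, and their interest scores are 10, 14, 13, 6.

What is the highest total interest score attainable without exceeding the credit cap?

This is a 0-1 knapsack instance.
Allowing fractional choices, the relaxed optimum would be about 22.4, but courses are indivisible.
Compilers: credit hours 9 ≤ 12, interest score 14.
HCI: credit hours 12 ≤ 12, interest score 13.
Robotics: credit hours 4 ≤ 12, interest score 10.
Best is Compilers with total interest score 14.

14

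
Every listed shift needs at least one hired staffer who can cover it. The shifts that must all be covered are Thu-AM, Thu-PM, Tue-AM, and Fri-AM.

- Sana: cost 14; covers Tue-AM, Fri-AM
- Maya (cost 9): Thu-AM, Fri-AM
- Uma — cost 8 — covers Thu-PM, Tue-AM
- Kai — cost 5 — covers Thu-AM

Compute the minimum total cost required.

Choose Maya and Uma: together they cover Thu-AM, Thu-PM, Tue-AM, Fri-AM — every shift.
Total cost: 9 + 8 = 17.
No cover costs less than 17.

17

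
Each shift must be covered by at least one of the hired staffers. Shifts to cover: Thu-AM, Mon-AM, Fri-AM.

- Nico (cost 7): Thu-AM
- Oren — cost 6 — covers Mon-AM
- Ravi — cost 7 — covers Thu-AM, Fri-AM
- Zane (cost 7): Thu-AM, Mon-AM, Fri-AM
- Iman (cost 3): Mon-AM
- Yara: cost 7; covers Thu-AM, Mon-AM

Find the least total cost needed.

Zane alone covers Thu-AM, Mon-AM, Fri-AM — every shift.
Total cost: 7.
No cover costs less than 7.

7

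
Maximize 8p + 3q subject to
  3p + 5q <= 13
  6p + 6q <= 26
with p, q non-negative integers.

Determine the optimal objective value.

32

Relaxing integrality, the LP optimum is 34.67 at (p,q) = (4.33, 0), which is not an integer point.
(p,q)=(4,0): 3·4+5·0=12≤13, 6·4+6·0=24≤26, objective 32.
(p,q)=(3,0): 3·3+5·0=9≤13, 6·3+6·0=18≤26, objective 24.
No feasible integer point exceeds 32.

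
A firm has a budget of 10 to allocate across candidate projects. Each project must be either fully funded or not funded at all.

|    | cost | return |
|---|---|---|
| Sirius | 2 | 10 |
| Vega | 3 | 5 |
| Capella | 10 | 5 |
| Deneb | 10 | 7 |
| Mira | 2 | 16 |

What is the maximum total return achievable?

31

Allowing fractional choices, the relaxed optimum would be about 33.1, but projects are indivisible.
Vega + Mira: cost 3 + 2 = 5 ≤ 10, return 5 + 16 = 21.
Sirius + Vega + Mira: cost 2 + 3 + 2 = 7 ≤ 10, return 10 + 5 + 16 = 31.
Sirius + Mira: cost 2 + 2 = 4 ≤ 10, return 10 + 16 = 26.
Best is Sirius, Vega, and Mira with total return 31.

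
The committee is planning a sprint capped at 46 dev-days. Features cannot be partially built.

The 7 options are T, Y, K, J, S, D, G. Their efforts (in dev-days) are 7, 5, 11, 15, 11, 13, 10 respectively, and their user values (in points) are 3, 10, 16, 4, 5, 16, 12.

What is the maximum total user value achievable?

This is an integer program with binary decision variables.
Y + K + D + G: effort 5 + 11 + 13 + 10 = 39 ≤ 46, user value 10 + 16 + 16 + 12 = 54.
T + Y + K + D + G: effort 7 + 5 + 11 + 13 + 10 = 46 ≤ 46, user value 3 + 10 + 16 + 16 + 12 = 57.
Best is T, Y, K, D, and G with total user value 57.

57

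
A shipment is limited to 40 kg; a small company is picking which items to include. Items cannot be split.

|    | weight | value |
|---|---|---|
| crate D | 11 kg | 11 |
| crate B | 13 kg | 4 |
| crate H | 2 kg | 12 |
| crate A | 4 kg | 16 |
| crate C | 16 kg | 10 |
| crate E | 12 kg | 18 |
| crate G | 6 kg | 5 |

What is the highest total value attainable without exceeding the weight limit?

Take crate D, crate H, crate A, crate E, and crate G: weight 11 + 2 + 4 + 12 + 6 = 35 ≤ 40, value 11 + 12 + 16 + 18 + 5 = 62.
No other feasible combination does better.

62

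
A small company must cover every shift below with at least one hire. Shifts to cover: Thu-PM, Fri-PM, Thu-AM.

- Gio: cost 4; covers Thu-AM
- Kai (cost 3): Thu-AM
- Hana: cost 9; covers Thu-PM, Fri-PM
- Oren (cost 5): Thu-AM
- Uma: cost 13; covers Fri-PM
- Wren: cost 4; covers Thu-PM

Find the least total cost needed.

12

The greedy cost-per-new-shift heuristic would pick Kai, Wren, and Hana for 16, but a cheaper cover exists.
Choose Kai and Hana: together they cover Thu-PM, Fri-PM, Thu-AM — every shift.
Total cost: 3 + 9 = 12.
No cover costs less than 12.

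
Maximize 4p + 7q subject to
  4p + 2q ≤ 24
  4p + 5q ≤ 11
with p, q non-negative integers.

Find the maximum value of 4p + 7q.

14

The continuous relaxation peaks at (0, 2.2) with value 15.40; rounding to a feasible lattice point costs some objective.
(p,q)=(0,2): 4·0+2·2=4≤24, 4·0+5·2=10≤11, objective 14.
(p,q)=(1,1): 4·1+2·1=6≤24, 4·1+5·1=9≤11, objective 11.
(p,q)=(0,1): 4·0+2·1=2≤24, 4·0+5·1=5≤11, objective 7.
Maximum is 14 at (p,q)=(0,2).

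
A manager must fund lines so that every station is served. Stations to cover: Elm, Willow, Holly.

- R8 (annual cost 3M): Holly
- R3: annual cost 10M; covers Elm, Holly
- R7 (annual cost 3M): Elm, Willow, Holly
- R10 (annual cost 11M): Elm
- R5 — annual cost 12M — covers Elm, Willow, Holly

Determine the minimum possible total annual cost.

3

R7 alone covers Elm, Willow, Holly — every station.
Total annual cost: 3.
No cover costs less than 3.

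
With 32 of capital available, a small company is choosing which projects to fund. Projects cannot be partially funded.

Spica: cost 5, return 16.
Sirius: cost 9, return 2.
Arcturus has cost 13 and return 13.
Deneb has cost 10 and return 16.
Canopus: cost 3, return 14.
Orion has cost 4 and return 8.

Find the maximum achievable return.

Allowing fractional choices, the relaxed optimum would be about 64.0, but projects are indivisible.
Spica + Arcturus + Deneb + Canopus: cost 5 + 13 + 10 + 3 = 31 ≤ 32, return 16 + 13 + 16 + 14 = 59.
Spica + Sirius + Deneb + Canopus + Orion: cost 5 + 9 + 10 + 3 + 4 = 31 ≤ 32, return 16 + 2 + 16 + 14 + 8 = 56.
Best is Spica, Arcturus, Deneb, and Canopus with total return 59.

59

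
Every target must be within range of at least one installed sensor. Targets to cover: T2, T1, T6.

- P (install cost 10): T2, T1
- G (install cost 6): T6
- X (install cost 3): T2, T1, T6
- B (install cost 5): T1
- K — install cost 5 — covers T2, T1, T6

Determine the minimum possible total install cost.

3

X alone covers T2, T1, T6 — every target.
Total install cost: 3.
No cover costs less than 3.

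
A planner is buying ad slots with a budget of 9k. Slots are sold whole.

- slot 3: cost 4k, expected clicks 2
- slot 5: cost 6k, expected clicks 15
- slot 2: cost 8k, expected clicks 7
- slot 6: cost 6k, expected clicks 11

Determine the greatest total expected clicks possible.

slot 6: cost 6 ≤ 9, expected clicks 11.
slot 5: cost 6 ≤ 9, expected clicks 15.
slot 2: cost 8 ≤ 9, expected clicks 7.
Best is slot 5 with total expected clicks 15.

15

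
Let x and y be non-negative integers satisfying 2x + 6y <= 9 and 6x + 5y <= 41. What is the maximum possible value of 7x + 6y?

28

The continuous relaxation peaks at (4.5, 0) with value 31.50; rounding to a feasible lattice point costs some objective.
(x,y)=(4,0): 2·4+6·0=8≤9, 6·4+5·0=24≤41, objective 28.
(x,y)=(3,0): 2·3+6·0=6≤9, 6·3+5·0=18≤41, objective 21.
No feasible integer point exceeds 28.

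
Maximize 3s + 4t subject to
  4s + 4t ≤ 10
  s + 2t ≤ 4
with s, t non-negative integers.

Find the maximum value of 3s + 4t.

8

(s,t)=(0,2) is feasible, giving 8.
(s,t)=(1,1) is feasible, giving 7.
(s,t)=(2,0) is feasible, giving 6.
Maximum is 8 at (s,t)=(0,2).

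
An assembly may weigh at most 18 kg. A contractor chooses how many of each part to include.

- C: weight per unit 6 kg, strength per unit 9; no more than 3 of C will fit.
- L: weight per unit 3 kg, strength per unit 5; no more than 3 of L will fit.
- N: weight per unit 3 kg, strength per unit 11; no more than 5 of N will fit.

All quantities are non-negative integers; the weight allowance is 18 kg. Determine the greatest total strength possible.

60

1×L and 5×N: weight 18 ≤ 18, strength 1·5 + 5·11 = 60.
5×N: weight 15 ≤ 18, strength 5·11 = 55.
Best is 60.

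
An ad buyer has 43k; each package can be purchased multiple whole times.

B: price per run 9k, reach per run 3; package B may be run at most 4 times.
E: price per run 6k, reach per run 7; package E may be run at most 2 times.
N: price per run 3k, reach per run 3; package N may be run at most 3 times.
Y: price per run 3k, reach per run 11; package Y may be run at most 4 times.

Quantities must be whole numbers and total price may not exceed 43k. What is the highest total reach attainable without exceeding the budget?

This is a bounded integer knapsack.
Y has the best ratio (11/3); taking only Y gives at most 4×11 = 44 (stopped by the supply cap of 4).
Mixing does better — 1×B, 2×E, 3×N, and 4×Y: price 42 ≤ 43, reach 1·3 + 2·7 + 3·3 + 4·11 = 70.

70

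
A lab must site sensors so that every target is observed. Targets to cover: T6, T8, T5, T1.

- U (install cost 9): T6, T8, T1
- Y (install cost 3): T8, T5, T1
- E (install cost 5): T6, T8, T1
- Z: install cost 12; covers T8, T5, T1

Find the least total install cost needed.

Choose Y and E: together they cover T6, T8, T5, T1 — every target.
Total install cost: 3 + 5 = 8.
No cover costs less than 8.

8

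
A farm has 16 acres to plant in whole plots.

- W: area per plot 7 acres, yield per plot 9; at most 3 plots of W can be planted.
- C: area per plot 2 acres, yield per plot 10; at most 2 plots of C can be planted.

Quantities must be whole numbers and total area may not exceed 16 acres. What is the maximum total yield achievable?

This is a bounded integer knapsack.
Take 1×W and 2×C: area 11 ≤ 16, yield 1·9 + 2·10 = 29.
C has the best ratio (10/2) and is taken to its limit of 2; remaining capacity is filled optimally with the others.

29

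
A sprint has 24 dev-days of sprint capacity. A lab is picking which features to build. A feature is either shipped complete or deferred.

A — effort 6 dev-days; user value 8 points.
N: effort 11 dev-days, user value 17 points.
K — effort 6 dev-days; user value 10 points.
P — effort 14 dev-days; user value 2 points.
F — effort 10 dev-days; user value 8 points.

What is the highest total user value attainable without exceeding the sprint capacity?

N + K: effort 11 + 6 = 17 ≤ 24, user value 17 + 10 = 27.
A + N + K: effort 6 + 11 + 6 = 23 ≤ 24, user value 8 + 17 + 10 = 35.
Best is A, N, and K with total user value 35.

35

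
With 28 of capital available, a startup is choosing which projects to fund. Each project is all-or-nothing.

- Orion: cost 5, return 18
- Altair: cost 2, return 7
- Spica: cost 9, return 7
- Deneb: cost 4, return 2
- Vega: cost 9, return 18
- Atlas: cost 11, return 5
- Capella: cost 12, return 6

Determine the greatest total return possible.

Orion + Altair + Vega + Capella: cost 5 + 2 + 9 + 12 = 28 ≤ 28, return 18 + 7 + 18 + 6 = 49.
Orion + Altair + Spica + Vega: cost 5 + 2 + 9 + 9 = 25 ≤ 28, return 18 + 7 + 7 + 18 = 50.
Best is Orion, Altair, Spica, and Vega with total return 50.

50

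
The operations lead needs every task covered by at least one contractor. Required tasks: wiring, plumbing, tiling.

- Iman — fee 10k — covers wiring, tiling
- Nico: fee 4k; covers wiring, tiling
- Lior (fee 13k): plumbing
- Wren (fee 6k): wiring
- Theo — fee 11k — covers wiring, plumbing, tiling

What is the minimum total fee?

The greedy cost-per-new-task heuristic would pick Nico and Theo for 15, but a cheaper cover exists.
Theo alone covers wiring, plumbing, tiling — every task.
Total fee: 11.
No cover costs less than 11.

11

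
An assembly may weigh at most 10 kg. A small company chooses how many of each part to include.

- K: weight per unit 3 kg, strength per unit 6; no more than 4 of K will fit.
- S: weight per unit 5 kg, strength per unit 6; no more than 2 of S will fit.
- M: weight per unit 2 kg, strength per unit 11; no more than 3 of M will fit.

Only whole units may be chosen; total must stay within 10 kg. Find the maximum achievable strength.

39

This is a bounded integer knapsack.
1×K and 3×M: weight 9 ≤ 10, strength 1·6 + 3·11 = 39.
2×K and 2×M: weight 10 ≤ 10, strength 2·6 + 2·11 = 34.
Best is 39.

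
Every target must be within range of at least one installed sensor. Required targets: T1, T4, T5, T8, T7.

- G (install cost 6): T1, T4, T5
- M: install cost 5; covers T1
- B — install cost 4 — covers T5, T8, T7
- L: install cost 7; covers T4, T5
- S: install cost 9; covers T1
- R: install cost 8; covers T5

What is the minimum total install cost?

10

Choose G and B: together they cover T1, T4, T5, T8, T7 — every target.
Total install cost: 6 + 4 = 10.
No cover costs less than 10.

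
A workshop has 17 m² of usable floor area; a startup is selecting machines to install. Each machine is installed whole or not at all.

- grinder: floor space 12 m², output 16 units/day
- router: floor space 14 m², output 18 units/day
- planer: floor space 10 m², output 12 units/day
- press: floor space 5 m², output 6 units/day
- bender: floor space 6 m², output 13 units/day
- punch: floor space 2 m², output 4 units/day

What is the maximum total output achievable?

25

This is a 0-1 knapsack instance.
Allowing fractional choices, the relaxed optimum would be about 29.0, but machines are indivisible.
planer + bender: floor space 10 + 6 = 16 ≤ 17, output 12 + 13 = 25.
press + bender + punch: floor space 5 + 6 + 2 = 13 ≤ 17, output 6 + 13 + 4 = 23.
Best is planer and bender with total output 25.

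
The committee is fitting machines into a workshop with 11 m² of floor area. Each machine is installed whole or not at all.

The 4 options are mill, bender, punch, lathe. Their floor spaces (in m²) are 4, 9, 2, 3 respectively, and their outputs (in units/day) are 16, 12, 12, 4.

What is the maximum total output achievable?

Allowing fractional choices, the relaxed optimum would be about 34.7, but machines are indivisible.
mill + punch: floor space 4 + 2 = 6 ≤ 11, output 16 + 12 = 28.
mill + punch + lathe: floor space 4 + 2 + 3 = 9 ≤ 11, output 16 + 12 + 4 = 32.
Best is mill, punch, and lathe with total output 32.

32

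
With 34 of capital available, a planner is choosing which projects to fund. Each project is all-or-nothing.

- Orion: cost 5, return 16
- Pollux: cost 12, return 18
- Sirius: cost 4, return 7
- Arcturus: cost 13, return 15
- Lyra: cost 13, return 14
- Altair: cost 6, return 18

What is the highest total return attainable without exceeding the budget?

59

Orion + Sirius + Arcturus + Altair: cost 5 + 4 + 13 + 6 = 28 ≤ 34, return 16 + 7 + 15 + 18 = 56.
Orion + Pollux + Sirius + Altair: cost 5 + 12 + 4 + 6 = 27 ≤ 34, return 16 + 18 + 7 + 18 = 59.
Best is Orion, Pollux, Sirius, and Altair with total return 59.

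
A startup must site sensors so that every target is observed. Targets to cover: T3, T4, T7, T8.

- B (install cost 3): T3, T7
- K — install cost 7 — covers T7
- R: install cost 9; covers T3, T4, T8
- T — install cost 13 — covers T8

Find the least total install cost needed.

Choose B and R: together they cover T3, T4, T7, T8 — every target.
Total install cost: 3 + 9 = 12.
No cover costs less than 12.

12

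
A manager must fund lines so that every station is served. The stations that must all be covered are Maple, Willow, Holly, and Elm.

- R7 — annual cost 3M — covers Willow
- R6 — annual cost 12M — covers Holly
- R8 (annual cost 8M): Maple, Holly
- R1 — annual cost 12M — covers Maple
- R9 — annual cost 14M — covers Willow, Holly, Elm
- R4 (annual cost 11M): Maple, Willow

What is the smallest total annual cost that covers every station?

The greedy cost-per-new-station heuristic would pick R7, R8, and R9 for 25, but a cheaper cover exists.
Choose R8 and R9: together they cover Maple, Willow, Holly, Elm — every station.
Total annual cost: 8 + 14 = 22.
No cover costs less than 22.

22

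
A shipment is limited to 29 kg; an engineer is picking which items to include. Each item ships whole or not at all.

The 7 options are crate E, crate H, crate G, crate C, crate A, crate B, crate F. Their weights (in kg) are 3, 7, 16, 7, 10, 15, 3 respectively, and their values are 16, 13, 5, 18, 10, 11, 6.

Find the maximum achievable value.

crate E + crate H + crate C + crate A: weight 3 + 7 + 7 + 10 = 27 ≤ 29, value 16 + 13 + 18 + 10 = 57.
crate E + crate C + crate B + crate F: weight 3 + 7 + 15 + 3 = 28 ≤ 29, value 16 + 18 + 11 + 6 = 51.
crate E + crate H + crate C + crate F: weight 3 + 7 + 7 + 3 = 20 ≤ 29, value 16 + 13 + 18 + 6 = 53.
Best is crate E, crate H, crate C, and crate A with total value 57.

57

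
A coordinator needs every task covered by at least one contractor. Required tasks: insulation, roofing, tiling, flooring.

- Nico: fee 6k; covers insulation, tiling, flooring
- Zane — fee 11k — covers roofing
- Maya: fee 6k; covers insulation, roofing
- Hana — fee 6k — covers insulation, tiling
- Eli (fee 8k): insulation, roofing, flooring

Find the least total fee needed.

Choose Nico and Maya: together they cover insulation, roofing, tiling, flooring — every task.
Total fee: 6 + 6 = 12.
No cover costs less than 12.

12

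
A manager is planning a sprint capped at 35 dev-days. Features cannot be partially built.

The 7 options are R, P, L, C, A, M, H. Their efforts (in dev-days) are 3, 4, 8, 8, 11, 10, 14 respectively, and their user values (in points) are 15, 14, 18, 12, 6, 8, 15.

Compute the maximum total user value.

Treat it as a binary knapsack problem.
Allowing fractional choices, the relaxed optimum would be about 71.9, but features are indivisible.
R + P + L + C + M: effort 3 + 4 + 8 + 8 + 10 = 33 ≤ 35, user value 15 + 14 + 18 + 12 + 8 = 67.
R + P + L + H: effort 3 + 4 + 8 + 14 = 29 ≤ 35, user value 15 + 14 + 18 + 15 = 62.
R + P + L + C + A: effort 3 + 4 + 8 + 8 + 11 = 34 ≤ 35, user value 15 + 14 + 18 + 12 + 6 = 65.
Best is R, P, L, C, and M with total user value 67.

67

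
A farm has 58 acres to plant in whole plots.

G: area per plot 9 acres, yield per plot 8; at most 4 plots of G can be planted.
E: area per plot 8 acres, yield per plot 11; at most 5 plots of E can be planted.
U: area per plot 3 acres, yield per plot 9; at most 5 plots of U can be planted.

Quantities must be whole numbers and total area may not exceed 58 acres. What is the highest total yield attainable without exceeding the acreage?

100

This is a bounded integer knapsack.
Take 5×E and 5×U: area 55 ≤ 58, yield 5·11 + 5·9 = 100.
U has the best ratio (9/3) and is taken to its limit of 5; remaining capacity is filled optimally with the others.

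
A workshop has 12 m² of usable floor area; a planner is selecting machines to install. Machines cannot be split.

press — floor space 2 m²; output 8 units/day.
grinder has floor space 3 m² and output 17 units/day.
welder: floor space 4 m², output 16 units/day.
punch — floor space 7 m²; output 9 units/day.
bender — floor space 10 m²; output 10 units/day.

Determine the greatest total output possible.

41

This is an integer program with binary decision variables.
Take press, grinder, and welder: floor space 2 + 3 + 4 = 9 ≤ 12, output 8 + 17 + 16 = 41.
No other feasible combination does better.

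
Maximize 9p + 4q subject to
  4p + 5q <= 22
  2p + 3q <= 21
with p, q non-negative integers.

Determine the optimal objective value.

Relaxing integrality, the LP optimum is 49.50 at (p,q) = (5.5, 0), which is not an integer point.
(p,q)=(5,0): 4·5+5·0=20≤22, 2·5+3·0=10≤21, objective 45.
(p,q)=(4,1): 4·4+5·1=21≤22, 2·4+3·1=11≤21, objective 40.
Maximum is 45 at (p,q)=(5,0).

45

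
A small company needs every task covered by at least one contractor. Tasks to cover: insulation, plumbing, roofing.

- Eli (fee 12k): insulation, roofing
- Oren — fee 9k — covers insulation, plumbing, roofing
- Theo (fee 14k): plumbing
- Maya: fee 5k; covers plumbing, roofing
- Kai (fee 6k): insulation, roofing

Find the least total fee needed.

9

The greedy cost-per-new-task heuristic would pick Maya and Kai for 11, but a cheaper cover exists.
Oren alone covers insulation, plumbing, roofing — every task.
Total fee: 9.
No cover costs less than 9.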